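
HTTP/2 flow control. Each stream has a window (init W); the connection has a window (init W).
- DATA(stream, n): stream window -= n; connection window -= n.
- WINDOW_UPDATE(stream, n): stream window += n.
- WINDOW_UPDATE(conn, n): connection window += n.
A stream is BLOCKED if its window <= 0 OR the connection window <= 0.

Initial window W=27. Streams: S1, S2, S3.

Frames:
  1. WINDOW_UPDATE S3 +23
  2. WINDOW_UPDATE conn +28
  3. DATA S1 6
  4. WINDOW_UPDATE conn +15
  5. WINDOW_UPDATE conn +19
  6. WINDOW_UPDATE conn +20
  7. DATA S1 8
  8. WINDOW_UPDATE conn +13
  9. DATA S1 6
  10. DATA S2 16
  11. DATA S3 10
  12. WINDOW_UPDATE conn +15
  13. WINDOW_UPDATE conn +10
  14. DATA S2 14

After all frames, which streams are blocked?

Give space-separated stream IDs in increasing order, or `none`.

Answer: S2

Derivation:
Op 1: conn=27 S1=27 S2=27 S3=50 blocked=[]
Op 2: conn=55 S1=27 S2=27 S3=50 blocked=[]
Op 3: conn=49 S1=21 S2=27 S3=50 blocked=[]
Op 4: conn=64 S1=21 S2=27 S3=50 blocked=[]
Op 5: conn=83 S1=21 S2=27 S3=50 blocked=[]
Op 6: conn=103 S1=21 S2=27 S3=50 blocked=[]
Op 7: conn=95 S1=13 S2=27 S3=50 blocked=[]
Op 8: conn=108 S1=13 S2=27 S3=50 blocked=[]
Op 9: conn=102 S1=7 S2=27 S3=50 blocked=[]
Op 10: conn=86 S1=7 S2=11 S3=50 blocked=[]
Op 11: conn=76 S1=7 S2=11 S3=40 blocked=[]
Op 12: conn=91 S1=7 S2=11 S3=40 blocked=[]
Op 13: conn=101 S1=7 S2=11 S3=40 blocked=[]
Op 14: conn=87 S1=7 S2=-3 S3=40 blocked=[2]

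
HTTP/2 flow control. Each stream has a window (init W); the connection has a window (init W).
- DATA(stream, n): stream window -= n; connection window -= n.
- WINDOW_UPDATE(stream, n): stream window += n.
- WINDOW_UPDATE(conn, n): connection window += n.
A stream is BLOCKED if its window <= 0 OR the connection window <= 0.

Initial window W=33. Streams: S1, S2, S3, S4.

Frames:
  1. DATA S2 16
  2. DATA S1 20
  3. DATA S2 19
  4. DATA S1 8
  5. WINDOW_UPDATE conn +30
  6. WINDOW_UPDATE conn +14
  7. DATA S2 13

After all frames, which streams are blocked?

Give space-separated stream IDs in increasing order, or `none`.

Answer: S2

Derivation:
Op 1: conn=17 S1=33 S2=17 S3=33 S4=33 blocked=[]
Op 2: conn=-3 S1=13 S2=17 S3=33 S4=33 blocked=[1, 2, 3, 4]
Op 3: conn=-22 S1=13 S2=-2 S3=33 S4=33 blocked=[1, 2, 3, 4]
Op 4: conn=-30 S1=5 S2=-2 S3=33 S4=33 blocked=[1, 2, 3, 4]
Op 5: conn=0 S1=5 S2=-2 S3=33 S4=33 blocked=[1, 2, 3, 4]
Op 6: conn=14 S1=5 S2=-2 S3=33 S4=33 blocked=[2]
Op 7: conn=1 S1=5 S2=-15 S3=33 S4=33 blocked=[2]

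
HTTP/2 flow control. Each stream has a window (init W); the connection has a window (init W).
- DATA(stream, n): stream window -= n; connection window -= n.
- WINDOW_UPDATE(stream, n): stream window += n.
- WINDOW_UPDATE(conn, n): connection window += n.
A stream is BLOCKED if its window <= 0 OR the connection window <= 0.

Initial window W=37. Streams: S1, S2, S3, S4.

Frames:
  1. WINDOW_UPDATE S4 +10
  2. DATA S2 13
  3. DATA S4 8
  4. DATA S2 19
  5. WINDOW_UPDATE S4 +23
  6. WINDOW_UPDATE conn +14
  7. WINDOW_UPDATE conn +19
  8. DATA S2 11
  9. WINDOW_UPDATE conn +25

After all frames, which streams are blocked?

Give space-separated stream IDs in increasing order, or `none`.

Op 1: conn=37 S1=37 S2=37 S3=37 S4=47 blocked=[]
Op 2: conn=24 S1=37 S2=24 S3=37 S4=47 blocked=[]
Op 3: conn=16 S1=37 S2=24 S3=37 S4=39 blocked=[]
Op 4: conn=-3 S1=37 S2=5 S3=37 S4=39 blocked=[1, 2, 3, 4]
Op 5: conn=-3 S1=37 S2=5 S3=37 S4=62 blocked=[1, 2, 3, 4]
Op 6: conn=11 S1=37 S2=5 S3=37 S4=62 blocked=[]
Op 7: conn=30 S1=37 S2=5 S3=37 S4=62 blocked=[]
Op 8: conn=19 S1=37 S2=-6 S3=37 S4=62 blocked=[2]
Op 9: conn=44 S1=37 S2=-6 S3=37 S4=62 blocked=[2]

Answer: S2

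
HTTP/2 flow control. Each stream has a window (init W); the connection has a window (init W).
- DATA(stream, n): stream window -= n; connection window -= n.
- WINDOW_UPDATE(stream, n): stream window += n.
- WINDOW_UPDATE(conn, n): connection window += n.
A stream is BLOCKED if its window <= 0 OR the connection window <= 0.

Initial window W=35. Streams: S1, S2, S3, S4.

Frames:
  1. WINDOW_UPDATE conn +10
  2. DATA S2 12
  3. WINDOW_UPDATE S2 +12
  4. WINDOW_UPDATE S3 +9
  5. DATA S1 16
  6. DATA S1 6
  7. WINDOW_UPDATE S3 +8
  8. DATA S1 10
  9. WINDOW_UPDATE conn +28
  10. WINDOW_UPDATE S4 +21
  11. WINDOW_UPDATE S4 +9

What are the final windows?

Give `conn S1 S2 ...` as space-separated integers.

Op 1: conn=45 S1=35 S2=35 S3=35 S4=35 blocked=[]
Op 2: conn=33 S1=35 S2=23 S3=35 S4=35 blocked=[]
Op 3: conn=33 S1=35 S2=35 S3=35 S4=35 blocked=[]
Op 4: conn=33 S1=35 S2=35 S3=44 S4=35 blocked=[]
Op 5: conn=17 S1=19 S2=35 S3=44 S4=35 blocked=[]
Op 6: conn=11 S1=13 S2=35 S3=44 S4=35 blocked=[]
Op 7: conn=11 S1=13 S2=35 S3=52 S4=35 blocked=[]
Op 8: conn=1 S1=3 S2=35 S3=52 S4=35 blocked=[]
Op 9: conn=29 S1=3 S2=35 S3=52 S4=35 blocked=[]
Op 10: conn=29 S1=3 S2=35 S3=52 S4=56 blocked=[]
Op 11: conn=29 S1=3 S2=35 S3=52 S4=65 blocked=[]

Answer: 29 3 35 52 65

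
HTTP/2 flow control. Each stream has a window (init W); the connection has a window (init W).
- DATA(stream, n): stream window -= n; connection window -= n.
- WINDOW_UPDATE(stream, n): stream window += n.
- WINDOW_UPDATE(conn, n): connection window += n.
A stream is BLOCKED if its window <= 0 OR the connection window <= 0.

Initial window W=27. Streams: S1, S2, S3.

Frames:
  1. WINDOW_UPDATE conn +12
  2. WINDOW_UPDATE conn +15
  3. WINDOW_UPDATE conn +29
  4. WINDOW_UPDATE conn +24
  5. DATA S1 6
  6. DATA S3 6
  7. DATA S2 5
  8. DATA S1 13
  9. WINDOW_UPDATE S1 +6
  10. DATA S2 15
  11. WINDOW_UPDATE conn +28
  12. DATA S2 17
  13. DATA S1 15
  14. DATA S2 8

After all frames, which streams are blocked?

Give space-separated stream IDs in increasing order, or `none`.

Answer: S1 S2

Derivation:
Op 1: conn=39 S1=27 S2=27 S3=27 blocked=[]
Op 2: conn=54 S1=27 S2=27 S3=27 blocked=[]
Op 3: conn=83 S1=27 S2=27 S3=27 blocked=[]
Op 4: conn=107 S1=27 S2=27 S3=27 blocked=[]
Op 5: conn=101 S1=21 S2=27 S3=27 blocked=[]
Op 6: conn=95 S1=21 S2=27 S3=21 blocked=[]
Op 7: conn=90 S1=21 S2=22 S3=21 blocked=[]
Op 8: conn=77 S1=8 S2=22 S3=21 blocked=[]
Op 9: conn=77 S1=14 S2=22 S3=21 blocked=[]
Op 10: conn=62 S1=14 S2=7 S3=21 blocked=[]
Op 11: conn=90 S1=14 S2=7 S3=21 blocked=[]
Op 12: conn=73 S1=14 S2=-10 S3=21 blocked=[2]
Op 13: conn=58 S1=-1 S2=-10 S3=21 blocked=[1, 2]
Op 14: conn=50 S1=-1 S2=-18 S3=21 blocked=[1, 2]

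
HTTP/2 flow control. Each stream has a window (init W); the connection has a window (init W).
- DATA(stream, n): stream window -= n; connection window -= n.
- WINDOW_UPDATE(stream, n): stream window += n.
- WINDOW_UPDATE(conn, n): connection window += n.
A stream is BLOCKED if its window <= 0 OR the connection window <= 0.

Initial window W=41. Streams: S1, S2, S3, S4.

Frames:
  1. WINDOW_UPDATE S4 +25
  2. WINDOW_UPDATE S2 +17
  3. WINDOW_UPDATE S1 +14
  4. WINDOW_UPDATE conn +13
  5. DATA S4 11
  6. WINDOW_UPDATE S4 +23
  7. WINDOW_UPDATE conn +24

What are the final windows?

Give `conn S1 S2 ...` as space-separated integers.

Answer: 67 55 58 41 78

Derivation:
Op 1: conn=41 S1=41 S2=41 S3=41 S4=66 blocked=[]
Op 2: conn=41 S1=41 S2=58 S3=41 S4=66 blocked=[]
Op 3: conn=41 S1=55 S2=58 S3=41 S4=66 blocked=[]
Op 4: conn=54 S1=55 S2=58 S3=41 S4=66 blocked=[]
Op 5: conn=43 S1=55 S2=58 S3=41 S4=55 blocked=[]
Op 6: conn=43 S1=55 S2=58 S3=41 S4=78 blocked=[]
Op 7: conn=67 S1=55 S2=58 S3=41 S4=78 blocked=[]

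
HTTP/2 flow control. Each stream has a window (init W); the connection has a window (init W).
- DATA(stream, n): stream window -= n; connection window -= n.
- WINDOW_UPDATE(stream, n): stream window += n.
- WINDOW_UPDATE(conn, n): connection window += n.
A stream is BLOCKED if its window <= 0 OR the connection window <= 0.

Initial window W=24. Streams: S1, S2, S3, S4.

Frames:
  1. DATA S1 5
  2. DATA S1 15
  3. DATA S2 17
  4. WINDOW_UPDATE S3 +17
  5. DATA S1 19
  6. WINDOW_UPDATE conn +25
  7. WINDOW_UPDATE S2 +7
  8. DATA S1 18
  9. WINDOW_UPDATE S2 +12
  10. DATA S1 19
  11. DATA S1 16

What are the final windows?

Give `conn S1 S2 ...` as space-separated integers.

Answer: -60 -68 26 41 24

Derivation:
Op 1: conn=19 S1=19 S2=24 S3=24 S4=24 blocked=[]
Op 2: conn=4 S1=4 S2=24 S3=24 S4=24 blocked=[]
Op 3: conn=-13 S1=4 S2=7 S3=24 S4=24 blocked=[1, 2, 3, 4]
Op 4: conn=-13 S1=4 S2=7 S3=41 S4=24 blocked=[1, 2, 3, 4]
Op 5: conn=-32 S1=-15 S2=7 S3=41 S4=24 blocked=[1, 2, 3, 4]
Op 6: conn=-7 S1=-15 S2=7 S3=41 S4=24 blocked=[1, 2, 3, 4]
Op 7: conn=-7 S1=-15 S2=14 S3=41 S4=24 blocked=[1, 2, 3, 4]
Op 8: conn=-25 S1=-33 S2=14 S3=41 S4=24 blocked=[1, 2, 3, 4]
Op 9: conn=-25 S1=-33 S2=26 S3=41 S4=24 blocked=[1, 2, 3, 4]
Op 10: conn=-44 S1=-52 S2=26 S3=41 S4=24 blocked=[1, 2, 3, 4]
Op 11: conn=-60 S1=-68 S2=26 S3=41 S4=24 blocked=[1, 2, 3, 4]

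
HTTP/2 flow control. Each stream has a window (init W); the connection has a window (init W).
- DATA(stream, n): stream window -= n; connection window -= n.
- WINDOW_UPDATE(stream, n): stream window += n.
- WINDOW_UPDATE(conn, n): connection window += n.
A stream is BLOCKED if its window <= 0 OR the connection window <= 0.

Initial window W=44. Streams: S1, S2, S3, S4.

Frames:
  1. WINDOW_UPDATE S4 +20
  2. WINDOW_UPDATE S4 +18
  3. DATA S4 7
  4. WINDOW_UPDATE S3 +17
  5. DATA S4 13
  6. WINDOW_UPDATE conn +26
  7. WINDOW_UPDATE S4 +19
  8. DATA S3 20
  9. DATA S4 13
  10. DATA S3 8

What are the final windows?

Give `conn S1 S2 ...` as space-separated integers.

Answer: 9 44 44 33 68

Derivation:
Op 1: conn=44 S1=44 S2=44 S3=44 S4=64 blocked=[]
Op 2: conn=44 S1=44 S2=44 S3=44 S4=82 blocked=[]
Op 3: conn=37 S1=44 S2=44 S3=44 S4=75 blocked=[]
Op 4: conn=37 S1=44 S2=44 S3=61 S4=75 blocked=[]
Op 5: conn=24 S1=44 S2=44 S3=61 S4=62 blocked=[]
Op 6: conn=50 S1=44 S2=44 S3=61 S4=62 blocked=[]
Op 7: conn=50 S1=44 S2=44 S3=61 S4=81 blocked=[]
Op 8: conn=30 S1=44 S2=44 S3=41 S4=81 blocked=[]
Op 9: conn=17 S1=44 S2=44 S3=41 S4=68 blocked=[]
Op 10: conn=9 S1=44 S2=44 S3=33 S4=68 blocked=[]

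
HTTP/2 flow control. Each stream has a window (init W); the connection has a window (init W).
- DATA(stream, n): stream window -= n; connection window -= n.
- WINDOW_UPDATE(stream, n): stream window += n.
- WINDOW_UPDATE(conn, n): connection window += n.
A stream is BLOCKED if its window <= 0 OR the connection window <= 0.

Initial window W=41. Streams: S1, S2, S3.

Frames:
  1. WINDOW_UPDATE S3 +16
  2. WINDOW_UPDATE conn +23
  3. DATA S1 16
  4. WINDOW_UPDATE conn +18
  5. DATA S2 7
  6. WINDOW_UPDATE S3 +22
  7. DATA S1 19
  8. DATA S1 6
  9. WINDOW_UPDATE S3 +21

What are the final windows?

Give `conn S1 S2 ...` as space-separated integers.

Answer: 34 0 34 100

Derivation:
Op 1: conn=41 S1=41 S2=41 S3=57 blocked=[]
Op 2: conn=64 S1=41 S2=41 S3=57 blocked=[]
Op 3: conn=48 S1=25 S2=41 S3=57 blocked=[]
Op 4: conn=66 S1=25 S2=41 S3=57 blocked=[]
Op 5: conn=59 S1=25 S2=34 S3=57 blocked=[]
Op 6: conn=59 S1=25 S2=34 S3=79 blocked=[]
Op 7: conn=40 S1=6 S2=34 S3=79 blocked=[]
Op 8: conn=34 S1=0 S2=34 S3=79 blocked=[1]
Op 9: conn=34 S1=0 S2=34 S3=100 blocked=[1]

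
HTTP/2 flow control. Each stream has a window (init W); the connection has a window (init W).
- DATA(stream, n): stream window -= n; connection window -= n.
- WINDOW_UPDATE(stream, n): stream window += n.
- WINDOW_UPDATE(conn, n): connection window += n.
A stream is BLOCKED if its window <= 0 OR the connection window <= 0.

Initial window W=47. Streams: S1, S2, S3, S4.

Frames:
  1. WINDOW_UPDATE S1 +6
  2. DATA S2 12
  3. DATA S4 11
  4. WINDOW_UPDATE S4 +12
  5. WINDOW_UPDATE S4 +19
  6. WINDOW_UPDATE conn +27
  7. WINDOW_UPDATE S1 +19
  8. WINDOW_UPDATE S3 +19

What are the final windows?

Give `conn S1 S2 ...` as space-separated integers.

Op 1: conn=47 S1=53 S2=47 S3=47 S4=47 blocked=[]
Op 2: conn=35 S1=53 S2=35 S3=47 S4=47 blocked=[]
Op 3: conn=24 S1=53 S2=35 S3=47 S4=36 blocked=[]
Op 4: conn=24 S1=53 S2=35 S3=47 S4=48 blocked=[]
Op 5: conn=24 S1=53 S2=35 S3=47 S4=67 blocked=[]
Op 6: conn=51 S1=53 S2=35 S3=47 S4=67 blocked=[]
Op 7: conn=51 S1=72 S2=35 S3=47 S4=67 blocked=[]
Op 8: conn=51 S1=72 S2=35 S3=66 S4=67 blocked=[]

Answer: 51 72 35 66 67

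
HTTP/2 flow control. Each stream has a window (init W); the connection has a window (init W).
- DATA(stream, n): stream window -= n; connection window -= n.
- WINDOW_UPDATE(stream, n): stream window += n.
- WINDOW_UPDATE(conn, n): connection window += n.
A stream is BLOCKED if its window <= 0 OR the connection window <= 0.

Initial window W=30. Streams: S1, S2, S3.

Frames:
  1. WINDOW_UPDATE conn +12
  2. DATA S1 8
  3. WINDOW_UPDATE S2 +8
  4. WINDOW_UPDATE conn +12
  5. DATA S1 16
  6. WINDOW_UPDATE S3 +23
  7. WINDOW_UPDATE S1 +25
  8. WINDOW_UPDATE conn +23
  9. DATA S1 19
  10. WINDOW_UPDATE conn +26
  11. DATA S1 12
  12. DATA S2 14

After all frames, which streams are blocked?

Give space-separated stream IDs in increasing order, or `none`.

Answer: S1

Derivation:
Op 1: conn=42 S1=30 S2=30 S3=30 blocked=[]
Op 2: conn=34 S1=22 S2=30 S3=30 blocked=[]
Op 3: conn=34 S1=22 S2=38 S3=30 blocked=[]
Op 4: conn=46 S1=22 S2=38 S3=30 blocked=[]
Op 5: conn=30 S1=6 S2=38 S3=30 blocked=[]
Op 6: conn=30 S1=6 S2=38 S3=53 blocked=[]
Op 7: conn=30 S1=31 S2=38 S3=53 blocked=[]
Op 8: conn=53 S1=31 S2=38 S3=53 blocked=[]
Op 9: conn=34 S1=12 S2=38 S3=53 blocked=[]
Op 10: conn=60 S1=12 S2=38 S3=53 blocked=[]
Op 11: conn=48 S1=0 S2=38 S3=53 blocked=[1]
Op 12: conn=34 S1=0 S2=24 S3=53 blocked=[1]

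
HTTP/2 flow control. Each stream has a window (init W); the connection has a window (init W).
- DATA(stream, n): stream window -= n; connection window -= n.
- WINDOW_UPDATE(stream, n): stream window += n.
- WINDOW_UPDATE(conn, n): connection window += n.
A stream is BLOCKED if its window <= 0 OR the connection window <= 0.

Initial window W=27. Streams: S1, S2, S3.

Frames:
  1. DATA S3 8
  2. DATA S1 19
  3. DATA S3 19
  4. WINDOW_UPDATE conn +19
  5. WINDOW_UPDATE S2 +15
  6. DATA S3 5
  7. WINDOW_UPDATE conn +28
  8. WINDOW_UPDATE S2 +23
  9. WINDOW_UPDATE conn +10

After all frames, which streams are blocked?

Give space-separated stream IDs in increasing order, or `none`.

Answer: S3

Derivation:
Op 1: conn=19 S1=27 S2=27 S3=19 blocked=[]
Op 2: conn=0 S1=8 S2=27 S3=19 blocked=[1, 2, 3]
Op 3: conn=-19 S1=8 S2=27 S3=0 blocked=[1, 2, 3]
Op 4: conn=0 S1=8 S2=27 S3=0 blocked=[1, 2, 3]
Op 5: conn=0 S1=8 S2=42 S3=0 blocked=[1, 2, 3]
Op 6: conn=-5 S1=8 S2=42 S3=-5 blocked=[1, 2, 3]
Op 7: conn=23 S1=8 S2=42 S3=-5 blocked=[3]
Op 8: conn=23 S1=8 S2=65 S3=-5 blocked=[3]
Op 9: conn=33 S1=8 S2=65 S3=-5 blocked=[3]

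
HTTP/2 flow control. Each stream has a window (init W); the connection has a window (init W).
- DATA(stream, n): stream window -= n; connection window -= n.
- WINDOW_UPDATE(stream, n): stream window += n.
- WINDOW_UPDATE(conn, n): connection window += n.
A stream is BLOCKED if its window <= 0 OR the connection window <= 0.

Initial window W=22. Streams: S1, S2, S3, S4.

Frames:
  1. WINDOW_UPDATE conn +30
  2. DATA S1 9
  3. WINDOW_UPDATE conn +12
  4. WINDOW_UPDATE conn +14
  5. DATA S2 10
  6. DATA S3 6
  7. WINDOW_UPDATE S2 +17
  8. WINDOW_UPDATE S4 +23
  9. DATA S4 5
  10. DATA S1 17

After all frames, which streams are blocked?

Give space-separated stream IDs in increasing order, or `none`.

Answer: S1

Derivation:
Op 1: conn=52 S1=22 S2=22 S3=22 S4=22 blocked=[]
Op 2: conn=43 S1=13 S2=22 S3=22 S4=22 blocked=[]
Op 3: conn=55 S1=13 S2=22 S3=22 S4=22 blocked=[]
Op 4: conn=69 S1=13 S2=22 S3=22 S4=22 blocked=[]
Op 5: conn=59 S1=13 S2=12 S3=22 S4=22 blocked=[]
Op 6: conn=53 S1=13 S2=12 S3=16 S4=22 blocked=[]
Op 7: conn=53 S1=13 S2=29 S3=16 S4=22 blocked=[]
Op 8: conn=53 S1=13 S2=29 S3=16 S4=45 blocked=[]
Op 9: conn=48 S1=13 S2=29 S3=16 S4=40 blocked=[]
Op 10: conn=31 S1=-4 S2=29 S3=16 S4=40 blocked=[1]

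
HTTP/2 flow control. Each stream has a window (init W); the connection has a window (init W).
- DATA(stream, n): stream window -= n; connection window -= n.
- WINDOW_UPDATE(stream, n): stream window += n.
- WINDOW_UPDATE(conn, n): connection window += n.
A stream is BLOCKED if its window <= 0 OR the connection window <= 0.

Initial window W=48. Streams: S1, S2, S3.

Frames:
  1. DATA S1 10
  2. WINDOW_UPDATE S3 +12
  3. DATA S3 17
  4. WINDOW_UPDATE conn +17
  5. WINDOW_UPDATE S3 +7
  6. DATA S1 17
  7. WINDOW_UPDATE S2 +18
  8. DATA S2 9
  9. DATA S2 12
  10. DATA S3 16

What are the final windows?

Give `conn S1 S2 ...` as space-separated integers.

Answer: -16 21 45 34

Derivation:
Op 1: conn=38 S1=38 S2=48 S3=48 blocked=[]
Op 2: conn=38 S1=38 S2=48 S3=60 blocked=[]
Op 3: conn=21 S1=38 S2=48 S3=43 blocked=[]
Op 4: conn=38 S1=38 S2=48 S3=43 blocked=[]
Op 5: conn=38 S1=38 S2=48 S3=50 blocked=[]
Op 6: conn=21 S1=21 S2=48 S3=50 blocked=[]
Op 7: conn=21 S1=21 S2=66 S3=50 blocked=[]
Op 8: conn=12 S1=21 S2=57 S3=50 blocked=[]
Op 9: conn=0 S1=21 S2=45 S3=50 blocked=[1, 2, 3]
Op 10: conn=-16 S1=21 S2=45 S3=34 blocked=[1, 2, 3]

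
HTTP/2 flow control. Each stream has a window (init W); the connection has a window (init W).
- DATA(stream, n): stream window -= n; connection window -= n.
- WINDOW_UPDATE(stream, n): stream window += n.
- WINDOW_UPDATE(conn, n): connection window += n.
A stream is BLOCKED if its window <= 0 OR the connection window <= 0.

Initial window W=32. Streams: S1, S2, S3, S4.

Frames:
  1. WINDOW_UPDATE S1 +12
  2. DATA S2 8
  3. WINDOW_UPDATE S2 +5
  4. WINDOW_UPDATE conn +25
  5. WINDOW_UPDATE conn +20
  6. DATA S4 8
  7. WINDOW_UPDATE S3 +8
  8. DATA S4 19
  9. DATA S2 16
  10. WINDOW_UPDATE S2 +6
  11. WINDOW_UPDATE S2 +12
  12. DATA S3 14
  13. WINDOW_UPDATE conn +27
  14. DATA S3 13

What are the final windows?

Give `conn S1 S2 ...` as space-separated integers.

Answer: 26 44 31 13 5

Derivation:
Op 1: conn=32 S1=44 S2=32 S3=32 S4=32 blocked=[]
Op 2: conn=24 S1=44 S2=24 S3=32 S4=32 blocked=[]
Op 3: conn=24 S1=44 S2=29 S3=32 S4=32 blocked=[]
Op 4: conn=49 S1=44 S2=29 S3=32 S4=32 blocked=[]
Op 5: conn=69 S1=44 S2=29 S3=32 S4=32 blocked=[]
Op 6: conn=61 S1=44 S2=29 S3=32 S4=24 blocked=[]
Op 7: conn=61 S1=44 S2=29 S3=40 S4=24 blocked=[]
Op 8: conn=42 S1=44 S2=29 S3=40 S4=5 blocked=[]
Op 9: conn=26 S1=44 S2=13 S3=40 S4=5 blocked=[]
Op 10: conn=26 S1=44 S2=19 S3=40 S4=5 blocked=[]
Op 11: conn=26 S1=44 S2=31 S3=40 S4=5 blocked=[]
Op 12: conn=12 S1=44 S2=31 S3=26 S4=5 blocked=[]
Op 13: conn=39 S1=44 S2=31 S3=26 S4=5 blocked=[]
Op 14: conn=26 S1=44 S2=31 S3=13 S4=5 blocked=[]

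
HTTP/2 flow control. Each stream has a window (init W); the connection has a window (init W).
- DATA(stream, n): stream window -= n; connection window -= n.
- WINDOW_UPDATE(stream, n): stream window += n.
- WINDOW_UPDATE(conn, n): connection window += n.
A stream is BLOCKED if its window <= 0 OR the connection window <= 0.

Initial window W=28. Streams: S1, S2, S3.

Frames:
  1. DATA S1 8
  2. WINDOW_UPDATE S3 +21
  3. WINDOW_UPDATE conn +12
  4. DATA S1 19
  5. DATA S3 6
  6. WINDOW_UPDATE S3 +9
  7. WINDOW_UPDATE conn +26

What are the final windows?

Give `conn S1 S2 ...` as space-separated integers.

Answer: 33 1 28 52

Derivation:
Op 1: conn=20 S1=20 S2=28 S3=28 blocked=[]
Op 2: conn=20 S1=20 S2=28 S3=49 blocked=[]
Op 3: conn=32 S1=20 S2=28 S3=49 blocked=[]
Op 4: conn=13 S1=1 S2=28 S3=49 blocked=[]
Op 5: conn=7 S1=1 S2=28 S3=43 blocked=[]
Op 6: conn=7 S1=1 S2=28 S3=52 blocked=[]
Op 7: conn=33 S1=1 S2=28 S3=52 blocked=[]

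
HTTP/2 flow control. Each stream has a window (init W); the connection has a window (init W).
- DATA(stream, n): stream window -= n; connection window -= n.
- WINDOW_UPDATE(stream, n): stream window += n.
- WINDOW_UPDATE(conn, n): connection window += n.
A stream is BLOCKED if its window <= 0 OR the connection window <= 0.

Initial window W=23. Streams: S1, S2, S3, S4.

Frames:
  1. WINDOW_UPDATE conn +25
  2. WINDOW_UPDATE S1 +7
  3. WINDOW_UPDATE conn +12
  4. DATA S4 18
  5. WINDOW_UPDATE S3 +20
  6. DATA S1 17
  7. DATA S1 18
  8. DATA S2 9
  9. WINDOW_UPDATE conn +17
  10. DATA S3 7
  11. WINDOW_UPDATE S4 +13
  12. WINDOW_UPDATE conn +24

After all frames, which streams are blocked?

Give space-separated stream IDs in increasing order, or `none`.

Answer: S1

Derivation:
Op 1: conn=48 S1=23 S2=23 S3=23 S4=23 blocked=[]
Op 2: conn=48 S1=30 S2=23 S3=23 S4=23 blocked=[]
Op 3: conn=60 S1=30 S2=23 S3=23 S4=23 blocked=[]
Op 4: conn=42 S1=30 S2=23 S3=23 S4=5 blocked=[]
Op 5: conn=42 S1=30 S2=23 S3=43 S4=5 blocked=[]
Op 6: conn=25 S1=13 S2=23 S3=43 S4=5 blocked=[]
Op 7: conn=7 S1=-5 S2=23 S3=43 S4=5 blocked=[1]
Op 8: conn=-2 S1=-5 S2=14 S3=43 S4=5 blocked=[1, 2, 3, 4]
Op 9: conn=15 S1=-5 S2=14 S3=43 S4=5 blocked=[1]
Op 10: conn=8 S1=-5 S2=14 S3=36 S4=5 blocked=[1]
Op 11: conn=8 S1=-5 S2=14 S3=36 S4=18 blocked=[1]
Op 12: conn=32 S1=-5 S2=14 S3=36 S4=18 blocked=[1]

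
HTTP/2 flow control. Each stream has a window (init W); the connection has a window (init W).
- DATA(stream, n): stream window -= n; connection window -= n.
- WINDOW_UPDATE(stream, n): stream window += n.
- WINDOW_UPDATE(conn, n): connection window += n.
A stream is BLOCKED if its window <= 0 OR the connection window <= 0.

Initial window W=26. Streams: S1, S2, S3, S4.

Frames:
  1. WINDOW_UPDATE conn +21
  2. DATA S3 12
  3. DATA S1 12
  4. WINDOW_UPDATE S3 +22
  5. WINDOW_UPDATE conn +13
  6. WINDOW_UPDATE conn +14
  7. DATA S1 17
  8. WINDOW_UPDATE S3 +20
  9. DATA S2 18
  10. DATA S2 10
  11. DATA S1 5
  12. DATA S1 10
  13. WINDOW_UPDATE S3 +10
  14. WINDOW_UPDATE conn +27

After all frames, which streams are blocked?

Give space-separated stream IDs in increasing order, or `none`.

Op 1: conn=47 S1=26 S2=26 S3=26 S4=26 blocked=[]
Op 2: conn=35 S1=26 S2=26 S3=14 S4=26 blocked=[]
Op 3: conn=23 S1=14 S2=26 S3=14 S4=26 blocked=[]
Op 4: conn=23 S1=14 S2=26 S3=36 S4=26 blocked=[]
Op 5: conn=36 S1=14 S2=26 S3=36 S4=26 blocked=[]
Op 6: conn=50 S1=14 S2=26 S3=36 S4=26 blocked=[]
Op 7: conn=33 S1=-3 S2=26 S3=36 S4=26 blocked=[1]
Op 8: conn=33 S1=-3 S2=26 S3=56 S4=26 blocked=[1]
Op 9: conn=15 S1=-3 S2=8 S3=56 S4=26 blocked=[1]
Op 10: conn=5 S1=-3 S2=-2 S3=56 S4=26 blocked=[1, 2]
Op 11: conn=0 S1=-8 S2=-2 S3=56 S4=26 blocked=[1, 2, 3, 4]
Op 12: conn=-10 S1=-18 S2=-2 S3=56 S4=26 blocked=[1, 2, 3, 4]
Op 13: conn=-10 S1=-18 S2=-2 S3=66 S4=26 blocked=[1, 2, 3, 4]
Op 14: conn=17 S1=-18 S2=-2 S3=66 S4=26 blocked=[1, 2]

Answer: S1 S2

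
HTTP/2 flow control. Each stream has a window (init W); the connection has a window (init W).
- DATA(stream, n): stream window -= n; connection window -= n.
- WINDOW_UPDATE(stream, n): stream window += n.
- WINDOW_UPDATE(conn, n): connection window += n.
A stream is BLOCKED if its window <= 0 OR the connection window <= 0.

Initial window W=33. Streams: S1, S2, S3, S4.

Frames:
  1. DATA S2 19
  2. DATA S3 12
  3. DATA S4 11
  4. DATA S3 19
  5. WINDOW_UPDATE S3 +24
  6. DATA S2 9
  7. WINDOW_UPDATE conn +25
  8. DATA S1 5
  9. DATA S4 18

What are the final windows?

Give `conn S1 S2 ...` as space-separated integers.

Op 1: conn=14 S1=33 S2=14 S3=33 S4=33 blocked=[]
Op 2: conn=2 S1=33 S2=14 S3=21 S4=33 blocked=[]
Op 3: conn=-9 S1=33 S2=14 S3=21 S4=22 blocked=[1, 2, 3, 4]
Op 4: conn=-28 S1=33 S2=14 S3=2 S4=22 blocked=[1, 2, 3, 4]
Op 5: conn=-28 S1=33 S2=14 S3=26 S4=22 blocked=[1, 2, 3, 4]
Op 6: conn=-37 S1=33 S2=5 S3=26 S4=22 blocked=[1, 2, 3, 4]
Op 7: conn=-12 S1=33 S2=5 S3=26 S4=22 blocked=[1, 2, 3, 4]
Op 8: conn=-17 S1=28 S2=5 S3=26 S4=22 blocked=[1, 2, 3, 4]
Op 9: conn=-35 S1=28 S2=5 S3=26 S4=4 blocked=[1, 2, 3, 4]

Answer: -35 28 5 26 4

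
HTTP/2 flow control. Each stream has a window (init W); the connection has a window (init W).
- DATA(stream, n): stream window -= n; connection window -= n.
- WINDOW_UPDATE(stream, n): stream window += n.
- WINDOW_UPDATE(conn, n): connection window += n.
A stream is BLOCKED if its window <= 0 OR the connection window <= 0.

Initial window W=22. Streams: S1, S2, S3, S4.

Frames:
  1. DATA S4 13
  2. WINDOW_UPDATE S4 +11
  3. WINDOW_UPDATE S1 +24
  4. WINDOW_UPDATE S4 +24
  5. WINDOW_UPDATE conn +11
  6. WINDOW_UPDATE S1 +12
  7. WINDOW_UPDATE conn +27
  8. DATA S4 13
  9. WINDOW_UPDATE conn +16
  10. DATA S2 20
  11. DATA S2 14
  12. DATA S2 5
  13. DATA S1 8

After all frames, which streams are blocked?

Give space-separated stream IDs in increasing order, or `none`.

Answer: S2

Derivation:
Op 1: conn=9 S1=22 S2=22 S3=22 S4=9 blocked=[]
Op 2: conn=9 S1=22 S2=22 S3=22 S4=20 blocked=[]
Op 3: conn=9 S1=46 S2=22 S3=22 S4=20 blocked=[]
Op 4: conn=9 S1=46 S2=22 S3=22 S4=44 blocked=[]
Op 5: conn=20 S1=46 S2=22 S3=22 S4=44 blocked=[]
Op 6: conn=20 S1=58 S2=22 S3=22 S4=44 blocked=[]
Op 7: conn=47 S1=58 S2=22 S3=22 S4=44 blocked=[]
Op 8: conn=34 S1=58 S2=22 S3=22 S4=31 blocked=[]
Op 9: conn=50 S1=58 S2=22 S3=22 S4=31 blocked=[]
Op 10: conn=30 S1=58 S2=2 S3=22 S4=31 blocked=[]
Op 11: conn=16 S1=58 S2=-12 S3=22 S4=31 blocked=[2]
Op 12: conn=11 S1=58 S2=-17 S3=22 S4=31 blocked=[2]
Op 13: conn=3 S1=50 S2=-17 S3=22 S4=31 blocked=[2]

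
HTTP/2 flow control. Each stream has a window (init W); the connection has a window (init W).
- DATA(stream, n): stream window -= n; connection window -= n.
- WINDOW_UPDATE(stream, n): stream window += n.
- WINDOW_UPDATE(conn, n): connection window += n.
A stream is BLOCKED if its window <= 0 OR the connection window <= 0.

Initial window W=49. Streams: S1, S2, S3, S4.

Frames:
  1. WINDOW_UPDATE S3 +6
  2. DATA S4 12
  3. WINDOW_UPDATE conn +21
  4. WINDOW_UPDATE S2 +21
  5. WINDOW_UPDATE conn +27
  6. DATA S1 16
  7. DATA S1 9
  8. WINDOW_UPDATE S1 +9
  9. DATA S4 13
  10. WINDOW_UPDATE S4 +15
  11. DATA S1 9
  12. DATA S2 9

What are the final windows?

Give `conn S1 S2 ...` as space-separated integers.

Answer: 29 24 61 55 39

Derivation:
Op 1: conn=49 S1=49 S2=49 S3=55 S4=49 blocked=[]
Op 2: conn=37 S1=49 S2=49 S3=55 S4=37 blocked=[]
Op 3: conn=58 S1=49 S2=49 S3=55 S4=37 blocked=[]
Op 4: conn=58 S1=49 S2=70 S3=55 S4=37 blocked=[]
Op 5: conn=85 S1=49 S2=70 S3=55 S4=37 blocked=[]
Op 6: conn=69 S1=33 S2=70 S3=55 S4=37 blocked=[]
Op 7: conn=60 S1=24 S2=70 S3=55 S4=37 blocked=[]
Op 8: conn=60 S1=33 S2=70 S3=55 S4=37 blocked=[]
Op 9: conn=47 S1=33 S2=70 S3=55 S4=24 blocked=[]
Op 10: conn=47 S1=33 S2=70 S3=55 S4=39 blocked=[]
Op 11: conn=38 S1=24 S2=70 S3=55 S4=39 blocked=[]
Op 12: conn=29 S1=24 S2=61 S3=55 S4=39 blocked=[]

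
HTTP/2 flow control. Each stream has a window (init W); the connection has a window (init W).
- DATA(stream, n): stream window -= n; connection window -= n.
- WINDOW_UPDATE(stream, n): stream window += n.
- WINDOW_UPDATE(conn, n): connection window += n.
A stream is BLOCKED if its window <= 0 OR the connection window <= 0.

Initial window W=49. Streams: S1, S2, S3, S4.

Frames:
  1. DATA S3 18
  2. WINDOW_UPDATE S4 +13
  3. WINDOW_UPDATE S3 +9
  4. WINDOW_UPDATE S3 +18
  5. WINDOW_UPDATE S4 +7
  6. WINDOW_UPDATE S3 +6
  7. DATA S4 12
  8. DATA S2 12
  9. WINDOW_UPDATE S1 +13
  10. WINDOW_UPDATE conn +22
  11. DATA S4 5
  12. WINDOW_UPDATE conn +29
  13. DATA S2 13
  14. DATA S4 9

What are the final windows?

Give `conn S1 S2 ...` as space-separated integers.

Answer: 31 62 24 64 43

Derivation:
Op 1: conn=31 S1=49 S2=49 S3=31 S4=49 blocked=[]
Op 2: conn=31 S1=49 S2=49 S3=31 S4=62 blocked=[]
Op 3: conn=31 S1=49 S2=49 S3=40 S4=62 blocked=[]
Op 4: conn=31 S1=49 S2=49 S3=58 S4=62 blocked=[]
Op 5: conn=31 S1=49 S2=49 S3=58 S4=69 blocked=[]
Op 6: conn=31 S1=49 S2=49 S3=64 S4=69 blocked=[]
Op 7: conn=19 S1=49 S2=49 S3=64 S4=57 blocked=[]
Op 8: conn=7 S1=49 S2=37 S3=64 S4=57 blocked=[]
Op 9: conn=7 S1=62 S2=37 S3=64 S4=57 blocked=[]
Op 10: conn=29 S1=62 S2=37 S3=64 S4=57 blocked=[]
Op 11: conn=24 S1=62 S2=37 S3=64 S4=52 blocked=[]
Op 12: conn=53 S1=62 S2=37 S3=64 S4=52 blocked=[]
Op 13: conn=40 S1=62 S2=24 S3=64 S4=52 blocked=[]
Op 14: conn=31 S1=62 S2=24 S3=64 S4=43 blocked=[]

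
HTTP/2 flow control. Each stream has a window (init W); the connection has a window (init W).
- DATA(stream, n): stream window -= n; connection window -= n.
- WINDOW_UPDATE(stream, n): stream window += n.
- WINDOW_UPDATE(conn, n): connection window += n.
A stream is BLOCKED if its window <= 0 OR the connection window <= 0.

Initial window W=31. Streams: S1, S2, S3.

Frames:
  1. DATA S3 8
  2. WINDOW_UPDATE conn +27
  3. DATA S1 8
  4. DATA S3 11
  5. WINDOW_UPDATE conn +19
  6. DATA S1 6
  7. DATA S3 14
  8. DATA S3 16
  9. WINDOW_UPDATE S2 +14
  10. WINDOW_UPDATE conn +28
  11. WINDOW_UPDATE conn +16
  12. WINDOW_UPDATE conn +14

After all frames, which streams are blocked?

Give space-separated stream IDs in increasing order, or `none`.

Op 1: conn=23 S1=31 S2=31 S3=23 blocked=[]
Op 2: conn=50 S1=31 S2=31 S3=23 blocked=[]
Op 3: conn=42 S1=23 S2=31 S3=23 blocked=[]
Op 4: conn=31 S1=23 S2=31 S3=12 blocked=[]
Op 5: conn=50 S1=23 S2=31 S3=12 blocked=[]
Op 6: conn=44 S1=17 S2=31 S3=12 blocked=[]
Op 7: conn=30 S1=17 S2=31 S3=-2 blocked=[3]
Op 8: conn=14 S1=17 S2=31 S3=-18 blocked=[3]
Op 9: conn=14 S1=17 S2=45 S3=-18 blocked=[3]
Op 10: conn=42 S1=17 S2=45 S3=-18 blocked=[3]
Op 11: conn=58 S1=17 S2=45 S3=-18 blocked=[3]
Op 12: conn=72 S1=17 S2=45 S3=-18 blocked=[3]

Answer: S3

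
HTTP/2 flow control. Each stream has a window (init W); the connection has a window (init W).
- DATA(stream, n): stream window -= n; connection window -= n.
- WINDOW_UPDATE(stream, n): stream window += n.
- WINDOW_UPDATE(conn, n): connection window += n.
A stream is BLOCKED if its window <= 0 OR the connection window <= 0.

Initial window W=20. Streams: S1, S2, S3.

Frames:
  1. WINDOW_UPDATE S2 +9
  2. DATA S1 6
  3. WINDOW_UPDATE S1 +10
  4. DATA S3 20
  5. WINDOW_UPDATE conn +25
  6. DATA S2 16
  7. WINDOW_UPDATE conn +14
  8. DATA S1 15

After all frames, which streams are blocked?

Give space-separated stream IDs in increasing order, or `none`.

Answer: S3

Derivation:
Op 1: conn=20 S1=20 S2=29 S3=20 blocked=[]
Op 2: conn=14 S1=14 S2=29 S3=20 blocked=[]
Op 3: conn=14 S1=24 S2=29 S3=20 blocked=[]
Op 4: conn=-6 S1=24 S2=29 S3=0 blocked=[1, 2, 3]
Op 5: conn=19 S1=24 S2=29 S3=0 blocked=[3]
Op 6: conn=3 S1=24 S2=13 S3=0 blocked=[3]
Op 7: conn=17 S1=24 S2=13 S3=0 blocked=[3]
Op 8: conn=2 S1=9 S2=13 S3=0 blocked=[3]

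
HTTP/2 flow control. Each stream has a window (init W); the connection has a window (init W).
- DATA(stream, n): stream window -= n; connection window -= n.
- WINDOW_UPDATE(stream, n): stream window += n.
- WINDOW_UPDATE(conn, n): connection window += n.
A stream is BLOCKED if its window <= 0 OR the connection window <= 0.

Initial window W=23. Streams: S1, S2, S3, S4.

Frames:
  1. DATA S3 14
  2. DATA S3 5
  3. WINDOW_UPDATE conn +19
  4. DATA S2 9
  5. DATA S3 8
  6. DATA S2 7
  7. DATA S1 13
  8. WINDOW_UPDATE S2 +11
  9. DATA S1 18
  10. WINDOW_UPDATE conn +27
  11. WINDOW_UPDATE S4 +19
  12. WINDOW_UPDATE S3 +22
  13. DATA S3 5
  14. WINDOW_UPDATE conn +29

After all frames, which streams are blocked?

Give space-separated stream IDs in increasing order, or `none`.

Answer: S1

Derivation:
Op 1: conn=9 S1=23 S2=23 S3=9 S4=23 blocked=[]
Op 2: conn=4 S1=23 S2=23 S3=4 S4=23 blocked=[]
Op 3: conn=23 S1=23 S2=23 S3=4 S4=23 blocked=[]
Op 4: conn=14 S1=23 S2=14 S3=4 S4=23 blocked=[]
Op 5: conn=6 S1=23 S2=14 S3=-4 S4=23 blocked=[3]
Op 6: conn=-1 S1=23 S2=7 S3=-4 S4=23 blocked=[1, 2, 3, 4]
Op 7: conn=-14 S1=10 S2=7 S3=-4 S4=23 blocked=[1, 2, 3, 4]
Op 8: conn=-14 S1=10 S2=18 S3=-4 S4=23 blocked=[1, 2, 3, 4]
Op 9: conn=-32 S1=-8 S2=18 S3=-4 S4=23 blocked=[1, 2, 3, 4]
Op 10: conn=-5 S1=-8 S2=18 S3=-4 S4=23 blocked=[1, 2, 3, 4]
Op 11: conn=-5 S1=-8 S2=18 S3=-4 S4=42 blocked=[1, 2, 3, 4]
Op 12: conn=-5 S1=-8 S2=18 S3=18 S4=42 blocked=[1, 2, 3, 4]
Op 13: conn=-10 S1=-8 S2=18 S3=13 S4=42 blocked=[1, 2, 3, 4]
Op 14: conn=19 S1=-8 S2=18 S3=13 S4=42 blocked=[1]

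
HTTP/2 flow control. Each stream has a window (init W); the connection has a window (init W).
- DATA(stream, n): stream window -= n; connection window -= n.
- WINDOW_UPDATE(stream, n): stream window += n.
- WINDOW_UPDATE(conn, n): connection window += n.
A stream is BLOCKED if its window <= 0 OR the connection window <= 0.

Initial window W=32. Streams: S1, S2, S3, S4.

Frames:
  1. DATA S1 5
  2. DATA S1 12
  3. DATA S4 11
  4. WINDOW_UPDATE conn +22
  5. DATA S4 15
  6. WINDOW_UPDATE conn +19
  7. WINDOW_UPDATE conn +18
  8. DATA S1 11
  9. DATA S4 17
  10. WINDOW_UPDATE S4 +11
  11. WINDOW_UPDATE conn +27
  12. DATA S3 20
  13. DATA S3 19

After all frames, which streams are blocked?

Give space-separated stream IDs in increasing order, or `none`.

Answer: S3 S4

Derivation:
Op 1: conn=27 S1=27 S2=32 S3=32 S4=32 blocked=[]
Op 2: conn=15 S1=15 S2=32 S3=32 S4=32 blocked=[]
Op 3: conn=4 S1=15 S2=32 S3=32 S4=21 blocked=[]
Op 4: conn=26 S1=15 S2=32 S3=32 S4=21 blocked=[]
Op 5: conn=11 S1=15 S2=32 S3=32 S4=6 blocked=[]
Op 6: conn=30 S1=15 S2=32 S3=32 S4=6 blocked=[]
Op 7: conn=48 S1=15 S2=32 S3=32 S4=6 blocked=[]
Op 8: conn=37 S1=4 S2=32 S3=32 S4=6 blocked=[]
Op 9: conn=20 S1=4 S2=32 S3=32 S4=-11 blocked=[4]
Op 10: conn=20 S1=4 S2=32 S3=32 S4=0 blocked=[4]
Op 11: conn=47 S1=4 S2=32 S3=32 S4=0 blocked=[4]
Op 12: conn=27 S1=4 S2=32 S3=12 S4=0 blocked=[4]
Op 13: conn=8 S1=4 S2=32 S3=-7 S4=0 blocked=[3, 4]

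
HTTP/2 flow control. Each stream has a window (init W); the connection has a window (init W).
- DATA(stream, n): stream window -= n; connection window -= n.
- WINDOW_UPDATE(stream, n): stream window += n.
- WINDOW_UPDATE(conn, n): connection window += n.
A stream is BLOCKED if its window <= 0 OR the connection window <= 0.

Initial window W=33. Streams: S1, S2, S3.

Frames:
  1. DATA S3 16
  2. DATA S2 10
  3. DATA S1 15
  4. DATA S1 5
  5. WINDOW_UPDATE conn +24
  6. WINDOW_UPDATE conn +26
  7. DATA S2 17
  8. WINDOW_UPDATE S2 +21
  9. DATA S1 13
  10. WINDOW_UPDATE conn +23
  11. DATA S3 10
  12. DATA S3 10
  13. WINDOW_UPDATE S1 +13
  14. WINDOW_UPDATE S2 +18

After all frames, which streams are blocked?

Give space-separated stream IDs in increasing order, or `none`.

Answer: S3

Derivation:
Op 1: conn=17 S1=33 S2=33 S3=17 blocked=[]
Op 2: conn=7 S1=33 S2=23 S3=17 blocked=[]
Op 3: conn=-8 S1=18 S2=23 S3=17 blocked=[1, 2, 3]
Op 4: conn=-13 S1=13 S2=23 S3=17 blocked=[1, 2, 3]
Op 5: conn=11 S1=13 S2=23 S3=17 blocked=[]
Op 6: conn=37 S1=13 S2=23 S3=17 blocked=[]
Op 7: conn=20 S1=13 S2=6 S3=17 blocked=[]
Op 8: conn=20 S1=13 S2=27 S3=17 blocked=[]
Op 9: conn=7 S1=0 S2=27 S3=17 blocked=[1]
Op 10: conn=30 S1=0 S2=27 S3=17 blocked=[1]
Op 11: conn=20 S1=0 S2=27 S3=7 blocked=[1]
Op 12: conn=10 S1=0 S2=27 S3=-3 blocked=[1, 3]
Op 13: conn=10 S1=13 S2=27 S3=-3 blocked=[3]
Op 14: conn=10 S1=13 S2=45 S3=-3 blocked=[3]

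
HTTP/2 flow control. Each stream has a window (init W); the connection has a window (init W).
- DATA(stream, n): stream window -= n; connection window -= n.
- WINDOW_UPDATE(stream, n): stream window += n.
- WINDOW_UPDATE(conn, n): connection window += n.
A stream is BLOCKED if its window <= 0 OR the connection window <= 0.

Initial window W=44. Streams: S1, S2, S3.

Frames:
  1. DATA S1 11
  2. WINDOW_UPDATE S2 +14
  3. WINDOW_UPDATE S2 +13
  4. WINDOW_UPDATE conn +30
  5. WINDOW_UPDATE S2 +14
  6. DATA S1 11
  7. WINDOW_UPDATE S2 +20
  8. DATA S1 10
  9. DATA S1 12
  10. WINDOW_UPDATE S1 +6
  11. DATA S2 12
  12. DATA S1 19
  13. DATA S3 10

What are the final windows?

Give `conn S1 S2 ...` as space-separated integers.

Answer: -11 -13 93 34

Derivation:
Op 1: conn=33 S1=33 S2=44 S3=44 blocked=[]
Op 2: conn=33 S1=33 S2=58 S3=44 blocked=[]
Op 3: conn=33 S1=33 S2=71 S3=44 blocked=[]
Op 4: conn=63 S1=33 S2=71 S3=44 blocked=[]
Op 5: conn=63 S1=33 S2=85 S3=44 blocked=[]
Op 6: conn=52 S1=22 S2=85 S3=44 blocked=[]
Op 7: conn=52 S1=22 S2=105 S3=44 blocked=[]
Op 8: conn=42 S1=12 S2=105 S3=44 blocked=[]
Op 9: conn=30 S1=0 S2=105 S3=44 blocked=[1]
Op 10: conn=30 S1=6 S2=105 S3=44 blocked=[]
Op 11: conn=18 S1=6 S2=93 S3=44 blocked=[]
Op 12: conn=-1 S1=-13 S2=93 S3=44 blocked=[1, 2, 3]
Op 13: conn=-11 S1=-13 S2=93 S3=34 blocked=[1, 2, 3]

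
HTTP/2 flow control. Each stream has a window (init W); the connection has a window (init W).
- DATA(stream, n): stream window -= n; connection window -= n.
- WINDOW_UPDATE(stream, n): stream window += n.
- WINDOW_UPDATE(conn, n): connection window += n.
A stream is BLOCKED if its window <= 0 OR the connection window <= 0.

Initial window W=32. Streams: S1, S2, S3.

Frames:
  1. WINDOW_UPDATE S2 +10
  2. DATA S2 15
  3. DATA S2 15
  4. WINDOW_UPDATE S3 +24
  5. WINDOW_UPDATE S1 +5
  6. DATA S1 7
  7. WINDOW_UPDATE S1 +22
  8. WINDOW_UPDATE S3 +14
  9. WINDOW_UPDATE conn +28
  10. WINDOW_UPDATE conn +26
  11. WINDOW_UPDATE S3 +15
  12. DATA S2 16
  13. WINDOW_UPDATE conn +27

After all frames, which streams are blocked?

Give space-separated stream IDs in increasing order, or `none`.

Answer: S2

Derivation:
Op 1: conn=32 S1=32 S2=42 S3=32 blocked=[]
Op 2: conn=17 S1=32 S2=27 S3=32 blocked=[]
Op 3: conn=2 S1=32 S2=12 S3=32 blocked=[]
Op 4: conn=2 S1=32 S2=12 S3=56 blocked=[]
Op 5: conn=2 S1=37 S2=12 S3=56 blocked=[]
Op 6: conn=-5 S1=30 S2=12 S3=56 blocked=[1, 2, 3]
Op 7: conn=-5 S1=52 S2=12 S3=56 blocked=[1, 2, 3]
Op 8: conn=-5 S1=52 S2=12 S3=70 blocked=[1, 2, 3]
Op 9: conn=23 S1=52 S2=12 S3=70 blocked=[]
Op 10: conn=49 S1=52 S2=12 S3=70 blocked=[]
Op 11: conn=49 S1=52 S2=12 S3=85 blocked=[]
Op 12: conn=33 S1=52 S2=-4 S3=85 blocked=[2]
Op 13: conn=60 S1=52 S2=-4 S3=85 blocked=[2]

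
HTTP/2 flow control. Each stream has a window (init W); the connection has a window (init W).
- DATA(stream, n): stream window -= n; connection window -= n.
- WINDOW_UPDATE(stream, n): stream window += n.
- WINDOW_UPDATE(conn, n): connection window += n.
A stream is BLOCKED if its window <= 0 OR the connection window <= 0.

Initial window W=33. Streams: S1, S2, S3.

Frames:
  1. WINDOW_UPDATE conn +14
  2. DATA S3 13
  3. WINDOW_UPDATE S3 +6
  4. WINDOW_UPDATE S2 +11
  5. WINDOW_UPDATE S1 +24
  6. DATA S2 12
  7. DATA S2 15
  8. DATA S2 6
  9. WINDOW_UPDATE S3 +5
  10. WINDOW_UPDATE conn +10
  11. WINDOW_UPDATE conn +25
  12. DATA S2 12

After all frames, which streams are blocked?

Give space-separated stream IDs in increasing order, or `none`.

Answer: S2

Derivation:
Op 1: conn=47 S1=33 S2=33 S3=33 blocked=[]
Op 2: conn=34 S1=33 S2=33 S3=20 blocked=[]
Op 3: conn=34 S1=33 S2=33 S3=26 blocked=[]
Op 4: conn=34 S1=33 S2=44 S3=26 blocked=[]
Op 5: conn=34 S1=57 S2=44 S3=26 blocked=[]
Op 6: conn=22 S1=57 S2=32 S3=26 blocked=[]
Op 7: conn=7 S1=57 S2=17 S3=26 blocked=[]
Op 8: conn=1 S1=57 S2=11 S3=26 blocked=[]
Op 9: conn=1 S1=57 S2=11 S3=31 blocked=[]
Op 10: conn=11 S1=57 S2=11 S3=31 blocked=[]
Op 11: conn=36 S1=57 S2=11 S3=31 blocked=[]
Op 12: conn=24 S1=57 S2=-1 S3=31 blocked=[2]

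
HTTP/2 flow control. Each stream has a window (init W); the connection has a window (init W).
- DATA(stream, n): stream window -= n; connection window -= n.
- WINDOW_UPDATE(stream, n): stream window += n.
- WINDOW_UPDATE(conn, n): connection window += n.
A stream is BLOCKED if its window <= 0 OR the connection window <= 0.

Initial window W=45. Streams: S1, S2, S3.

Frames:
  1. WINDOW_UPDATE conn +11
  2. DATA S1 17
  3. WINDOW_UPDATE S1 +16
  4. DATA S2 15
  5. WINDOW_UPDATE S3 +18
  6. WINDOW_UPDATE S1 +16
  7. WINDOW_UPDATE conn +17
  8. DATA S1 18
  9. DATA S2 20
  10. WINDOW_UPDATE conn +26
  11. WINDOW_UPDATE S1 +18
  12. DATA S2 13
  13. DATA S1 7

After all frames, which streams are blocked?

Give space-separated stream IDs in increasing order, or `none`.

Answer: S2

Derivation:
Op 1: conn=56 S1=45 S2=45 S3=45 blocked=[]
Op 2: conn=39 S1=28 S2=45 S3=45 blocked=[]
Op 3: conn=39 S1=44 S2=45 S3=45 blocked=[]
Op 4: conn=24 S1=44 S2=30 S3=45 blocked=[]
Op 5: conn=24 S1=44 S2=30 S3=63 blocked=[]
Op 6: conn=24 S1=60 S2=30 S3=63 blocked=[]
Op 7: conn=41 S1=60 S2=30 S3=63 blocked=[]
Op 8: conn=23 S1=42 S2=30 S3=63 blocked=[]
Op 9: conn=3 S1=42 S2=10 S3=63 blocked=[]
Op 10: conn=29 S1=42 S2=10 S3=63 blocked=[]
Op 11: conn=29 S1=60 S2=10 S3=63 blocked=[]
Op 12: conn=16 S1=60 S2=-3 S3=63 blocked=[2]
Op 13: conn=9 S1=53 S2=-3 S3=63 blocked=[2]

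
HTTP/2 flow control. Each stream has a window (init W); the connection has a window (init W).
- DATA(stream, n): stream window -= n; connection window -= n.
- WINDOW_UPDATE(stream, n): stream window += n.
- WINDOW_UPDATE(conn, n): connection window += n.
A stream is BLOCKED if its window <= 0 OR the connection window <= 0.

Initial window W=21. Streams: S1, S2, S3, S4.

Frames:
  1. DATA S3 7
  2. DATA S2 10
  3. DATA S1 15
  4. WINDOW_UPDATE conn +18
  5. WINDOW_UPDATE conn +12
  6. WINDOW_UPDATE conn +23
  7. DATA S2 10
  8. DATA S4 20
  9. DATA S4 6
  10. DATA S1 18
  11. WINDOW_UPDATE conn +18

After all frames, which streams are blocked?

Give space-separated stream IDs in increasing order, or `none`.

Answer: S1 S4

Derivation:
Op 1: conn=14 S1=21 S2=21 S3=14 S4=21 blocked=[]
Op 2: conn=4 S1=21 S2=11 S3=14 S4=21 blocked=[]
Op 3: conn=-11 S1=6 S2=11 S3=14 S4=21 blocked=[1, 2, 3, 4]
Op 4: conn=7 S1=6 S2=11 S3=14 S4=21 blocked=[]
Op 5: conn=19 S1=6 S2=11 S3=14 S4=21 blocked=[]
Op 6: conn=42 S1=6 S2=11 S3=14 S4=21 blocked=[]
Op 7: conn=32 S1=6 S2=1 S3=14 S4=21 blocked=[]
Op 8: conn=12 S1=6 S2=1 S3=14 S4=1 blocked=[]
Op 9: conn=6 S1=6 S2=1 S3=14 S4=-5 blocked=[4]
Op 10: conn=-12 S1=-12 S2=1 S3=14 S4=-5 blocked=[1, 2, 3, 4]
Op 11: conn=6 S1=-12 S2=1 S3=14 S4=-5 blocked=[1, 4]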